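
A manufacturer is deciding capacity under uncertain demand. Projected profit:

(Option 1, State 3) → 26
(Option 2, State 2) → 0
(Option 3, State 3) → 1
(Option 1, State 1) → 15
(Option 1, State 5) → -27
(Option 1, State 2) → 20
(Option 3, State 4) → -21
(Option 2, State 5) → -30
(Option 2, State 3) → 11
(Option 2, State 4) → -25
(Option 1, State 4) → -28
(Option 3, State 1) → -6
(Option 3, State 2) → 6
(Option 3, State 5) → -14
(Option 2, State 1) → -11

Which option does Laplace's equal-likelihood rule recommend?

Option 1

Row averages: Option 1=1.2, Option 2=-11, Option 3=-6.8
Highest average = 1.2 → Option 1.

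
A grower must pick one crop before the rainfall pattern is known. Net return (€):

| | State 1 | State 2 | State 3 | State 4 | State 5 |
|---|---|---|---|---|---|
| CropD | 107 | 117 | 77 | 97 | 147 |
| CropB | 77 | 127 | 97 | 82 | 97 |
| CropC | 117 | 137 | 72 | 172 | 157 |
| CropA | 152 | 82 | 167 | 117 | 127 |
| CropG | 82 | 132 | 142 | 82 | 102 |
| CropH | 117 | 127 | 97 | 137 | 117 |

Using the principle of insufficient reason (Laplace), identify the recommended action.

Row averages: CropD=109, CropB=96, CropC=131, CropA=129, CropG=108, CropH=119
Highest average = 131 → CropC.

CropC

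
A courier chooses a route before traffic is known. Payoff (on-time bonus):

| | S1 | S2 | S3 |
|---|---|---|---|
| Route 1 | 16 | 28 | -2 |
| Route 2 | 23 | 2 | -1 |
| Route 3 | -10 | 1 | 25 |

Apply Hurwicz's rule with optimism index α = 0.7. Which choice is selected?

Route 1: 0.7·28 + 0.3·(-2) = 19
Route 2: 0.7·23 + 0.3·(-1) = 15.8
Route 3: 0.7·25 + 0.3·(-10) = 14.5
Highest Hurwicz score = 19 → Route 1.

Route 1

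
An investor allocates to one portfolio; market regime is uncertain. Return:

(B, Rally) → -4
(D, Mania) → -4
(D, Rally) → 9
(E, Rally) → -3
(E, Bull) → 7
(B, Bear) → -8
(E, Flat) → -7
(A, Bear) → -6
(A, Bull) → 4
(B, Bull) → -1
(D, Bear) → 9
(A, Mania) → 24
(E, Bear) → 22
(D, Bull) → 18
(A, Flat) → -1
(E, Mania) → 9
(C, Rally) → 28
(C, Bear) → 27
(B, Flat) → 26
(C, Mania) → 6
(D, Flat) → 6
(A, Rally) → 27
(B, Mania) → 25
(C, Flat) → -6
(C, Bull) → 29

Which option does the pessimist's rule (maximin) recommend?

D

Row minima: A=-6, B=-8, C=-6, D=-4, E=-7
Best worst-case = -4 → D.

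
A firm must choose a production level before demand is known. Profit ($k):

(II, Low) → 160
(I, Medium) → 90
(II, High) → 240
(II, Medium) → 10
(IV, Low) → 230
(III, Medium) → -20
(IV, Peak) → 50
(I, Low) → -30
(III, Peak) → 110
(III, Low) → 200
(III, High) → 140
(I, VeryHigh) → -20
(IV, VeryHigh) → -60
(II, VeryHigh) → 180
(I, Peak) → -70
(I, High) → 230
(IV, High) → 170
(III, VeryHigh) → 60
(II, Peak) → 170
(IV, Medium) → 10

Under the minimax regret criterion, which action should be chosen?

II

Column bests: Low=230, Medium=90, High=240, VeryHigh=180, Peak=170.
I regrets: 260, 0, 10, 200, 240 → max 260
II regrets: 70, 80, 0, 0, 0 → max 80
III regrets: 30, 110, 100, 120, 60 → max 120
IV regrets: 0, 80, 70, 240, 120 → max 240
Smallest max regret = 80 → II.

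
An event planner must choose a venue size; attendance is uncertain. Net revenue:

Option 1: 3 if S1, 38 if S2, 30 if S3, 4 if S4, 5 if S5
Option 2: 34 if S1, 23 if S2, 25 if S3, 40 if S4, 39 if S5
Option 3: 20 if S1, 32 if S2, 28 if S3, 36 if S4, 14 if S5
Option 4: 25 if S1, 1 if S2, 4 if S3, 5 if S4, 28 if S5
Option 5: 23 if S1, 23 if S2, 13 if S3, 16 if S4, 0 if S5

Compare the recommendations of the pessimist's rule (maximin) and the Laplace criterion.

maximin → Option 2; laplace → Option 2 (agree)

Row minima: Option 1=3, Option 2=23, Option 3=14, Option 4=1, Option 5=0
Best worst-case = 23 → Option 2.
Row averages: Option 1=16, Option 2=32.2, Option 3=26, Option 4=12.6, Option 5=15
Highest average = 32.2 → Option 2.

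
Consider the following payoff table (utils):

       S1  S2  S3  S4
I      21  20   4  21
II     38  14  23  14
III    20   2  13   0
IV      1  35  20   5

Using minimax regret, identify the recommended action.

I

Column bests: S1=38, S2=35, S3=23, S4=21.
I regrets: 17, 15, 19, 0 → max 19
II regrets: 0, 21, 0, 7 → max 21
III regrets: 18, 33, 10, 21 → max 33
IV regrets: 37, 0, 3, 16 → max 37
Smallest max regret = 19 → I.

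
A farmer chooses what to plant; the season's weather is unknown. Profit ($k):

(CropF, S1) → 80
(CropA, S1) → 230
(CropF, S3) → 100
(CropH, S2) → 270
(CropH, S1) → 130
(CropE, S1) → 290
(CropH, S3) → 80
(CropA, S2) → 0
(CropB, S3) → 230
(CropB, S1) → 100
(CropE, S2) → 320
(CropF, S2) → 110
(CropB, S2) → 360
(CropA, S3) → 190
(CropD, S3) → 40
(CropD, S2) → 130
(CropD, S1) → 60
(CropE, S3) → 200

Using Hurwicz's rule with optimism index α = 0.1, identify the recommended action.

CropE

CropB: 0.1·360 + 0.9·100 = 126
CropD: 0.1·130 + 0.9·40 = 49
CropF: 0.1·110 + 0.9·80 = 83
CropE: 0.1·320 + 0.9·200 = 212
CropH: 0.1·270 + 0.9·80 = 99
CropA: 0.1·230 + 0.9·0 = 23
Highest Hurwicz score = 212 → CropE.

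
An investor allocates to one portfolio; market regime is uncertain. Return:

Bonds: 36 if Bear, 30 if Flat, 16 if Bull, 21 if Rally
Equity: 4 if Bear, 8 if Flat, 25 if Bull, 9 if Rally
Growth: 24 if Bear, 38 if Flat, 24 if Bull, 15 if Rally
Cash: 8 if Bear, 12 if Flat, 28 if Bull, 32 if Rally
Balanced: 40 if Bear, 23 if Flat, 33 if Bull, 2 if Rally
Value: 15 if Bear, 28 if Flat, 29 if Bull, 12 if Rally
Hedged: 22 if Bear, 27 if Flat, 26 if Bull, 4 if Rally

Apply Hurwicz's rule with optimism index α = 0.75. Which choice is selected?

Bonds: 0.75·36 + 0.25·16 = 31
Equity: 0.75·25 + 0.25·4 = 19.75
Growth: 0.75·38 + 0.25·15 = 32.25
Cash: 0.75·32 + 0.25·8 = 26
Balanced: 0.75·40 + 0.25·2 = 30.5
Value: 0.75·29 + 0.25·12 = 24.75
Hedged: 0.75·27 + 0.25·4 = 21.25
Highest Hurwicz score = 32.25 → Growth.

Growth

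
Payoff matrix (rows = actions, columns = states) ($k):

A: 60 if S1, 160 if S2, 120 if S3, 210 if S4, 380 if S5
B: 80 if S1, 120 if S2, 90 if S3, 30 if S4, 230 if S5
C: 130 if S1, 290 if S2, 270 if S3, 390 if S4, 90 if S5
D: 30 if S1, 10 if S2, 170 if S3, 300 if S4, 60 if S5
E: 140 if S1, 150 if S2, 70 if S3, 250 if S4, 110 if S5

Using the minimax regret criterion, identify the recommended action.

Column bests: S1=140, S2=290, S3=270, S4=390, S5=380.
A regrets: 80, 130, 150, 180, 0 → max 180
B regrets: 60, 170, 180, 360, 150 → max 360
C regrets: 10, 0, 0, 0, 290 → max 290
D regrets: 110, 280, 100, 90, 320 → max 320
E regrets: 0, 140, 200, 140, 270 → max 270
Smallest max regret = 180 → A.

A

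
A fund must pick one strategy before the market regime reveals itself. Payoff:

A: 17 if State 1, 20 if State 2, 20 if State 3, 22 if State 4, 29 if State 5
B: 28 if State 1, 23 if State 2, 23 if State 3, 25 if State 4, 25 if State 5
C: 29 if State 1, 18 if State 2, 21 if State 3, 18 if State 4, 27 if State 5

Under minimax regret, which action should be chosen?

B

Column bests: State 1=29, State 2=23, State 3=23, State 4=25, State 5=29.
A regrets: 12, 3, 3, 3, 0 → max 12
B regrets: 1, 0, 0, 0, 4 → max 4
C regrets: 0, 5, 2, 7, 2 → max 7
Smallest max regret = 4 → B.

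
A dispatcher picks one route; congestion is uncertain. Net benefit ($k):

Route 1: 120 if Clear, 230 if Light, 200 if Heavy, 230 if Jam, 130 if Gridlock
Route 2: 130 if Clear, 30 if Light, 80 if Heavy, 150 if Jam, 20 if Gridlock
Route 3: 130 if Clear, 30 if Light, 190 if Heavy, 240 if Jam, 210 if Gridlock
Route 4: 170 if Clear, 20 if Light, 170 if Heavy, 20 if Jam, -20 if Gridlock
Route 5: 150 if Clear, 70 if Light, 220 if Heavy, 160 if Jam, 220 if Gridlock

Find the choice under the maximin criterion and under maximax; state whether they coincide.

maximin → Route 1; maximax → Route 3 (disagree)

Row minima: Route 1=120, Route 2=20, Route 3=30, Route 4=-20, Route 5=70
Best worst-case = 120 → Route 1.
Row maxima: Route 1=230, Route 2=150, Route 3=240, Route 4=170, Route 5=220
Best best-case = 240 → Route 3.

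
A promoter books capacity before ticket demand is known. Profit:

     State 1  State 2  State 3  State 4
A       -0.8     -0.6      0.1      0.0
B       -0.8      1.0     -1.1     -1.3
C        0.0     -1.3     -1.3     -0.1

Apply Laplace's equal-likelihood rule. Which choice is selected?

Row averages: A=-0.325, B=-0.55, C=-0.675
Highest average = -0.325 → A.

A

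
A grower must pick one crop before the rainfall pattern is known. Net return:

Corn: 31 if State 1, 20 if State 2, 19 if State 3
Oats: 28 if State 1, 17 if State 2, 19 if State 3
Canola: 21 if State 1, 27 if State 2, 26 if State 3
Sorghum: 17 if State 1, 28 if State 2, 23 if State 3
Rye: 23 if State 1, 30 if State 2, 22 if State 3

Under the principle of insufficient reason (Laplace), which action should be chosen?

Row averages: Corn=70/3, Oats=64/3, Canola=74/3, Sorghum=68/3, Rye=25
Highest average = 25 → Rye.

Rye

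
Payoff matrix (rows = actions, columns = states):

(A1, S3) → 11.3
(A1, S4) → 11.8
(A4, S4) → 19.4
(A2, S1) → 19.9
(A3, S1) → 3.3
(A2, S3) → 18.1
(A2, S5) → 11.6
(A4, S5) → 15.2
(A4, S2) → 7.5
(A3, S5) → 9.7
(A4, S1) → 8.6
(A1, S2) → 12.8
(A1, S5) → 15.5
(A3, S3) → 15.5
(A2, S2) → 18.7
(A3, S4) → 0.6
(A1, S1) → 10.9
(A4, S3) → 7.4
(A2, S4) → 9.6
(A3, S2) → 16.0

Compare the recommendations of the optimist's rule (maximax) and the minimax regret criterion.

Row maxima: A1=15.5, A2=19.9, A3=16.0, A4=19.4
Best best-case = 19.9 → A2.
Column bests: S1=19.9, S2=18.7, S3=18.1, S4=19.4, S5=15.5.
A1 regrets: 9.0, 5.9, 6.8, 7.6, 0.0 → max 9.0
A2 regrets: 0.0, 0.0, 0.0, 9.8, 3.9 → max 9.8
A3 regrets: 16.6, 2.7, 2.6, 18.8, 5.8 → max 18.8
A4 regrets: 11.3, 11.2, 10.7, 0.0, 0.3 → max 11.3
Smallest max regret = 9.0 → A1.

maximax → A2; minimax regret → A1 (disagree)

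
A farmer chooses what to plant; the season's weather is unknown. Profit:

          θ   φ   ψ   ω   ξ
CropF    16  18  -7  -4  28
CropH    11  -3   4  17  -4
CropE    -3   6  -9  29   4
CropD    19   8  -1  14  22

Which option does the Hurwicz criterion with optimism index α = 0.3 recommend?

CropF: 0.3·28 + 0.7·(-7) = 3.5
CropH: 0.3·17 + 0.7·(-4) = 2.3
CropE: 0.3·29 + 0.7·(-9) = 2.4
CropD: 0.3·22 + 0.7·(-1) = 5.9
Highest Hurwicz score = 5.9 → CropD.

CropD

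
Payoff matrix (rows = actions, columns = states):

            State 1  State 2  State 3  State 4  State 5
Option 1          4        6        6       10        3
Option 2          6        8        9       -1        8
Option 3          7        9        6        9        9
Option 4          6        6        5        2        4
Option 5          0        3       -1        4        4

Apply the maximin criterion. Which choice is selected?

Row minima: Option 1=3, Option 2=-1, Option 3=6, Option 4=2, Option 5=-1
Best worst-case = 6 → Option 3.

Option 3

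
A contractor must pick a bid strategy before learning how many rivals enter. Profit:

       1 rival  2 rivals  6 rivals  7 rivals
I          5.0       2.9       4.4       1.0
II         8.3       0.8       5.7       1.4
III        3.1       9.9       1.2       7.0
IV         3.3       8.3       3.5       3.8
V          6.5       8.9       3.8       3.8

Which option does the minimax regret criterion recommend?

V

Column bests: 1 rival=8.3, 2 rivals=9.9, 6 rivals=5.7, 7 rivals=7.0.
I regrets: 3.3, 7.0, 1.3, 6.0 → max 7.0
II regrets: 0.0, 9.1, 0.0, 5.6 → max 9.1
III regrets: 5.2, 0.0, 4.5, 0.0 → max 5.2
IV regrets: 5.0, 1.6, 2.2, 3.2 → max 5.0
V regrets: 1.8, 1.0, 1.9, 3.2 → max 3.2
Smallest max regret = 3.2 → V.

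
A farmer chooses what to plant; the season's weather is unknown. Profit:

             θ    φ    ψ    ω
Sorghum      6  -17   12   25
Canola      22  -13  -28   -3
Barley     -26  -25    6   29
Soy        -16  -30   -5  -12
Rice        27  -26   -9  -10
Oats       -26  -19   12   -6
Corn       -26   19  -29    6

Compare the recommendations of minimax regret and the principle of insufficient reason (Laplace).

Column bests: θ=27, φ=19, ψ=12, ω=29.
Sorghum regrets: 21, 36, 0, 4 → max 36
Canola regrets: 5, 32, 40, 32 → max 40
Barley regrets: 53, 44, 6, 0 → max 53
Soy regrets: 43, 49, 17, 41 → max 49
Rice regrets: 0, 45, 21, 39 → max 45
Oats regrets: 53, 38, 0, 35 → max 53
Corn regrets: 53, 0, 41, 23 → max 53
Smallest max regret = 36 → Sorghum.
Row averages: Sorghum=6.5, Canola=-5.5, Barley=-4, Soy=-15.75, Rice=-4.5, Oats=-9.75, Corn=-7.5
Highest average = 6.5 → Sorghum.

minimax regret → Sorghum; laplace → Sorghum (agree)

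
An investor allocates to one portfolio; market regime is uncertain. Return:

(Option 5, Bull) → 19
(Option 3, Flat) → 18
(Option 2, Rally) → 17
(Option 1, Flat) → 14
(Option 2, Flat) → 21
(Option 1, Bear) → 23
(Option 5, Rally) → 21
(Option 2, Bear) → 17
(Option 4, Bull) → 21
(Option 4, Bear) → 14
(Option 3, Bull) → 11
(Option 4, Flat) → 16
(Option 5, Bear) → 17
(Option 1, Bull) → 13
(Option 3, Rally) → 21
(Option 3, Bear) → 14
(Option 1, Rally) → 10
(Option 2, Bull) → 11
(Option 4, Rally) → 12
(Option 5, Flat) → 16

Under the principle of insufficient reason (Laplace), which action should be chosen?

Option 5

Row averages: Option 1=15, Option 2=16.5, Option 3=16, Option 4=15.75, Option 5=18.25
Highest average = 18.25 → Option 5.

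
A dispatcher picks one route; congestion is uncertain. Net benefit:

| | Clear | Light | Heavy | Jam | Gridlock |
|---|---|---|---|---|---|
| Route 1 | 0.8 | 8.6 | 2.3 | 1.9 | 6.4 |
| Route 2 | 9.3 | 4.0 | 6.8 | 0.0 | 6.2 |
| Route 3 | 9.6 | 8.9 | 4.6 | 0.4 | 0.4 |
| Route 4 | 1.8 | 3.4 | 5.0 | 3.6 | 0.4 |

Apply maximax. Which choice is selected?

Row maxima: Route 1=8.6, Route 2=9.3, Route 3=9.6, Route 4=5.0
Best best-case = 9.6 → Route 3.

Route 3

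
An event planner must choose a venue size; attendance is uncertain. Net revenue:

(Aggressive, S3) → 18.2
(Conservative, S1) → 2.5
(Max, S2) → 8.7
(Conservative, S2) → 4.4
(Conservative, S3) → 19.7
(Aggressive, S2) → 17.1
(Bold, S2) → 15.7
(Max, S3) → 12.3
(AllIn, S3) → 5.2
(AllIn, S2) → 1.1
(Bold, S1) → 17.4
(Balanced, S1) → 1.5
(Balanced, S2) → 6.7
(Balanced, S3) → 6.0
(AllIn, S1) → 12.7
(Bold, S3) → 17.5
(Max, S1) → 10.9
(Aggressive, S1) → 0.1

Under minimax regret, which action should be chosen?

Bold

Column bests: S1=17.4, S2=17.1, S3=19.7.
Conservative regrets: 14.9, 12.7, 0.0 → max 14.9
Balanced regrets: 15.9, 10.4, 13.7 → max 15.9
Aggressive regrets: 17.3, 0.0, 1.5 → max 17.3
Bold regrets: 0.0, 1.4, 2.2 → max 2.2
AllIn regrets: 4.7, 16.0, 14.5 → max 16.0
Max regrets: 6.5, 8.4, 7.4 → max 8.4
Smallest max regret = 2.2 → Bold.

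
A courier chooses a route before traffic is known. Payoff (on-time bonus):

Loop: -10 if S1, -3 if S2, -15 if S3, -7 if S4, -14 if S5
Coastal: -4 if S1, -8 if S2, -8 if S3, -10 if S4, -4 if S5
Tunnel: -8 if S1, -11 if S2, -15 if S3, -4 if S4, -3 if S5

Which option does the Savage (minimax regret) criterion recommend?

Coastal

Column bests: S1=-4, S2=-3, S3=-8, S4=-4, S5=-3.
Loop regrets: 6, 0, 7, 3, 11 → max 11
Coastal regrets: 0, 5, 0, 6, 1 → max 6
Tunnel regrets: 4, 8, 7, 0, 0 → max 8
Smallest max regret = 6 → Coastal.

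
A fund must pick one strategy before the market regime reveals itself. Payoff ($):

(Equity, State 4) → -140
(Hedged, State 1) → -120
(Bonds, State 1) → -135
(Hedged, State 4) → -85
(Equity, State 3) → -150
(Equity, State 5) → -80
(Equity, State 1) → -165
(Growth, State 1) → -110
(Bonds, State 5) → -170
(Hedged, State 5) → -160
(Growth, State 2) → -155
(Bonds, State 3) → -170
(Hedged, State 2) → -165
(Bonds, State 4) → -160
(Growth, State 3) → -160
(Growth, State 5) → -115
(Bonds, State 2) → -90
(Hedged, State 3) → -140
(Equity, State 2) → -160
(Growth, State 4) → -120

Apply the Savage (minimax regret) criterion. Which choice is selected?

Column bests: State 1=-110, State 2=-90, State 3=-140, State 4=-85, State 5=-80.
Growth regrets: 0, 65, 20, 35, 35 → max 65
Equity regrets: 55, 70, 10, 55, 0 → max 70
Bonds regrets: 25, 0, 30, 75, 90 → max 90
Hedged regrets: 10, 75, 0, 0, 80 → max 80
Smallest max regret = 65 → Growth.

Growth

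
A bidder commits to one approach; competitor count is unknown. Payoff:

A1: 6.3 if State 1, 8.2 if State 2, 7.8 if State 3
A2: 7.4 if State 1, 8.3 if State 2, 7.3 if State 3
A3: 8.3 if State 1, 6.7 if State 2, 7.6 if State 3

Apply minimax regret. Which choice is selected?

Column bests: State 1=8.3, State 2=8.3, State 3=7.8.
A1 regrets: 2.0, 0.1, 0.0 → max 2.0
A2 regrets: 0.9, 0.0, 0.5 → max 0.9
A3 regrets: 0.0, 1.6, 0.2 → max 1.6
Smallest max regret = 0.9 → A2.

A2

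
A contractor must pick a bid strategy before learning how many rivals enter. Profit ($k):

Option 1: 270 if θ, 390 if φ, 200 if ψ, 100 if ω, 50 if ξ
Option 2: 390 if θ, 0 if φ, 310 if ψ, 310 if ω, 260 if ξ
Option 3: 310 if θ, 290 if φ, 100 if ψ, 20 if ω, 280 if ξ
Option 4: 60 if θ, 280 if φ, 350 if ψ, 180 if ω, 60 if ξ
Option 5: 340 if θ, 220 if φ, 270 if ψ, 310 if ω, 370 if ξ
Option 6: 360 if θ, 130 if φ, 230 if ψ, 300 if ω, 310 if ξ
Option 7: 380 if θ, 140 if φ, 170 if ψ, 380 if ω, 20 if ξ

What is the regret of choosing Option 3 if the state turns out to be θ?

Best payoff under θ is 390.
Regret = 390 − 310 = 80.

80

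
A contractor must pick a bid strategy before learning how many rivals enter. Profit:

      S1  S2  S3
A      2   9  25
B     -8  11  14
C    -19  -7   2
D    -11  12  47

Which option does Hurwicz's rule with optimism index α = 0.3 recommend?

A

A: 0.3·25 + 0.7·2 = 8.9
B: 0.3·14 + 0.7·(-8) = -1.4
C: 0.3·2 + 0.7·(-19) = -12.7
D: 0.3·47 + 0.7·(-11) = 6.4
Highest Hurwicz score = 8.9 → A.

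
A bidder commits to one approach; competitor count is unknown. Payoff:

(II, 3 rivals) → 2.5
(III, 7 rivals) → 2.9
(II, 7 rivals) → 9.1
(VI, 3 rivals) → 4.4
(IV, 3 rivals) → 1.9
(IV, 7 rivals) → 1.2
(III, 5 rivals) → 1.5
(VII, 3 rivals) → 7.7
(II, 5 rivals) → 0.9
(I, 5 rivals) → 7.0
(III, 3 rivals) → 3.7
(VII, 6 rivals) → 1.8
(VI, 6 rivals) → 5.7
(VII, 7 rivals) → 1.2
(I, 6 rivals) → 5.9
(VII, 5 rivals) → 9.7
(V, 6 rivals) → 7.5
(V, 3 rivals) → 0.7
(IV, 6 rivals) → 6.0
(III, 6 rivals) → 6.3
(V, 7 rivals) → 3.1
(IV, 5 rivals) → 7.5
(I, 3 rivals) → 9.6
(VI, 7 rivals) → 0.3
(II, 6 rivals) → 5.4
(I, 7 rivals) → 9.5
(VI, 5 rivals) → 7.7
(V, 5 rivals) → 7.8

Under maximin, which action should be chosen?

Row minima: I=5.9, II=0.9, III=1.5, IV=1.2, V=0.7, VI=0.3, VII=1.2
Best worst-case = 5.9 → I.

I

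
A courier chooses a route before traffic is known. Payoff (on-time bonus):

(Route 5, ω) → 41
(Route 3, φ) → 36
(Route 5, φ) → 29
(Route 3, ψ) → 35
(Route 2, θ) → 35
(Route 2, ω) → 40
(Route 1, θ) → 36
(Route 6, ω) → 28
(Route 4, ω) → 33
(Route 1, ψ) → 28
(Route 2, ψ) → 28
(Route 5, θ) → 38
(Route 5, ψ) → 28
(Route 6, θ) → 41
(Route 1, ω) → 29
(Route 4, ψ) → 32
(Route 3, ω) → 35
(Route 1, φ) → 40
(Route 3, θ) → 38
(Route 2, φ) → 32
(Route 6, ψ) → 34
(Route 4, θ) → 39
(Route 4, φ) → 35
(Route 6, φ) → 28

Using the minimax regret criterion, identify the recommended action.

Route 3

Column bests: θ=41, φ=40, ψ=35, ω=41.
Route 1 regrets: 5, 0, 7, 12 → max 12
Route 2 regrets: 6, 8, 7, 1 → max 8
Route 3 regrets: 3, 4, 0, 6 → max 6
Route 4 regrets: 2, 5, 3, 8 → max 8
Route 5 regrets: 3, 11, 7, 0 → max 11
Route 6 regrets: 0, 12, 1, 13 → max 13
Smallest max regret = 6 → Route 3.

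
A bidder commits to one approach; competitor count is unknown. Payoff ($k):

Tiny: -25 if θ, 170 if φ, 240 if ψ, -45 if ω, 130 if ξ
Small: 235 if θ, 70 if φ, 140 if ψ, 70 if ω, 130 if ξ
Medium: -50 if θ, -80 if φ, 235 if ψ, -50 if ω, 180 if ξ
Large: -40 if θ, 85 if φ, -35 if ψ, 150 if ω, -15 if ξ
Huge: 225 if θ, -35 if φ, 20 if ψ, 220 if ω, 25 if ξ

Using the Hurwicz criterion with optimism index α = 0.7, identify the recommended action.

Tiny: 0.7·240 + 0.3·(-45) = 154.5
Small: 0.7·235 + 0.3·70 = 185.5
Medium: 0.7·235 + 0.3·(-80) = 140.5
Large: 0.7·150 + 0.3·(-40) = 93
Huge: 0.7·225 + 0.3·(-35) = 147
Highest Hurwicz score = 185.5 → Small.

Small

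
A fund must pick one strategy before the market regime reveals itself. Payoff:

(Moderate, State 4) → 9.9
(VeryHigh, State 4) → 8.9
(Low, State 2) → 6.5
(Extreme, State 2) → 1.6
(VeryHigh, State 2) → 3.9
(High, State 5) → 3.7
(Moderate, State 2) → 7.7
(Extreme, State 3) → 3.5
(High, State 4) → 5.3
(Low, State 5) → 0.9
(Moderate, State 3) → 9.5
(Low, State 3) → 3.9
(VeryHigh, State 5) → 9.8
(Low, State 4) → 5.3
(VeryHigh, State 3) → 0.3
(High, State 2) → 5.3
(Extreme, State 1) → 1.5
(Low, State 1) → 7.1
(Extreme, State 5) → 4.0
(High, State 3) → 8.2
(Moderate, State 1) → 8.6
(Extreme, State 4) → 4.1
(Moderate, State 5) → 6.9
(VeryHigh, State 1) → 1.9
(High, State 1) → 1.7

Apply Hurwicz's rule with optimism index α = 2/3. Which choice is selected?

Moderate

Low: 2/3·7.1 + 1/3·0.9 = 151/30
Moderate: 2/3·9.9 + 1/3·6.9 = 8.9
High: 2/3·8.2 + 1/3·1.7 = 181/30
VeryHigh: 2/3·9.8 + 1/3·0.3 = 199/30
Extreme: 2/3·4.1 + 1/3·1.5 = 97/30
Highest Hurwicz score = 8.9 → Moderate.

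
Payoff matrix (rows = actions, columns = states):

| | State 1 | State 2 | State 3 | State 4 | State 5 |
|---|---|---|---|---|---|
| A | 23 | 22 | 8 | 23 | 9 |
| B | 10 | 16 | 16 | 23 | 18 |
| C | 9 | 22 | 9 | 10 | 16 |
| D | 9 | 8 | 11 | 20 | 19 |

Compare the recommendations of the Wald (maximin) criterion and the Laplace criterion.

Row minima: A=8, B=10, C=9, D=8
Best worst-case = 10 → B.
Row averages: A=17, B=16.6, C=13.2, D=13.4
Highest average = 17 → A.

maximin → B; laplace → A (disagree)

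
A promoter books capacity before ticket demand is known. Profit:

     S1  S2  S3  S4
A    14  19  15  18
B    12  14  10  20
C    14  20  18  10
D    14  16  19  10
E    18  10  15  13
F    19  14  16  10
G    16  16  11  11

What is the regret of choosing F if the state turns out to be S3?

3

Best payoff under S3 is 19.
Regret = 19 − 16 = 3.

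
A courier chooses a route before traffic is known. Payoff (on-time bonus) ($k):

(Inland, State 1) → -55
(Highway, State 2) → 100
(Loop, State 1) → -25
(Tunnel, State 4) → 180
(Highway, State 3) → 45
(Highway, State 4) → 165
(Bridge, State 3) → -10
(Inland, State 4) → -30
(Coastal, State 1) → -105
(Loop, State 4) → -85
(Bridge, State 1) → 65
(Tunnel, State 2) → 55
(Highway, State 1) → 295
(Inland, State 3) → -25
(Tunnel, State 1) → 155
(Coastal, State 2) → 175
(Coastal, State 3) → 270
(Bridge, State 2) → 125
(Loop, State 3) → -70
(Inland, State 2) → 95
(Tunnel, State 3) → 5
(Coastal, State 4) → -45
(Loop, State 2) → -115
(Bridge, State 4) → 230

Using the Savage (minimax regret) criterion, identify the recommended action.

Column bests: State 1=295, State 2=175, State 3=270, State 4=230.
Coastal regrets: 400, 0, 0, 275 → max 400
Inland regrets: 350, 80, 295, 260 → max 350
Bridge regrets: 230, 50, 280, 0 → max 280
Highway regrets: 0, 75, 225, 65 → max 225
Tunnel regrets: 140, 120, 265, 50 → max 265
Loop regrets: 320, 290, 340, 315 → max 340
Smallest max regret = 225 → Highway.

Highway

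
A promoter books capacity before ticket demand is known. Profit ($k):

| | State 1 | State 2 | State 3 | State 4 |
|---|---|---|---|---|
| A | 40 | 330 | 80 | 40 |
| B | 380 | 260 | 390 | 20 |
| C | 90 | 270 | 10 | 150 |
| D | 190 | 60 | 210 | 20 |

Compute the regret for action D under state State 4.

130

Best payoff under State 4 is 150.
Regret = 150 − 20 = 130.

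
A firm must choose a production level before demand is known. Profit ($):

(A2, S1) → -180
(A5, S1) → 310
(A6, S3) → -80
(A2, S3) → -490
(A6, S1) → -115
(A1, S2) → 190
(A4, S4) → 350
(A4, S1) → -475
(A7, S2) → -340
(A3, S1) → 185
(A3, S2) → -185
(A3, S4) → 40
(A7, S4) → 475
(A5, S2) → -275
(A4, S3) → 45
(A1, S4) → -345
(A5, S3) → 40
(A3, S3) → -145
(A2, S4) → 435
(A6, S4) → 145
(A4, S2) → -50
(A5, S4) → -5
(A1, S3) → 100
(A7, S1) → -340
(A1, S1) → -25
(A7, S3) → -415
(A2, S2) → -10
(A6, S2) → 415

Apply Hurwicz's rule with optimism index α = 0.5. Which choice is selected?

A1: 0.5·190 + 0.5·(-345) = -77.5
A2: 0.5·435 + 0.5·(-490) = -27.5
A3: 0.5·185 + 0.5·(-185) = 0
A4: 0.5·350 + 0.5·(-475) = -62.5
A5: 0.5·310 + 0.5·(-275) = 17.5
A6: 0.5·415 + 0.5·(-115) = 150
A7: 0.5·475 + 0.5·(-415) = 30
Highest Hurwicz score = 150 → A6.

A6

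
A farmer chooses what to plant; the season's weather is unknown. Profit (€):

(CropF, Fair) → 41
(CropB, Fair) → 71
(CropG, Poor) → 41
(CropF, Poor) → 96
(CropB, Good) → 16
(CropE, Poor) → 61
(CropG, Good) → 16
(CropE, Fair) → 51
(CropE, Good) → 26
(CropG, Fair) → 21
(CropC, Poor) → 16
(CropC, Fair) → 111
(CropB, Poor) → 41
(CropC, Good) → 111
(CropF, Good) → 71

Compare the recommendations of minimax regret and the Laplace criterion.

minimax regret → CropF; laplace → CropC (disagree)

Column bests: Poor=96, Fair=111, Good=111.
CropB regrets: 55, 40, 95 → max 95
CropE regrets: 35, 60, 85 → max 85
CropF regrets: 0, 70, 40 → max 70
CropC regrets: 80, 0, 0 → max 80
CropG regrets: 55, 90, 95 → max 95
Smallest max regret = 70 → CropF.
Row averages: CropB=128/3, CropE=46, CropF=208/3, CropC=238/3, CropG=26
Highest average = 238/3 → CropC.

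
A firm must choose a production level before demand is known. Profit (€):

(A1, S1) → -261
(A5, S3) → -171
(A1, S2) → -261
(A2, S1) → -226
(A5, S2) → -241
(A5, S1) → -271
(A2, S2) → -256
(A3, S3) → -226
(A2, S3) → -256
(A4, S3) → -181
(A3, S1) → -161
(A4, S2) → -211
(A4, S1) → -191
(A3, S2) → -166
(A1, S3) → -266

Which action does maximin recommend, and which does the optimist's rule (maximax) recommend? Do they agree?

maximin → A4; maximax → A3 (disagree)

Row minima: A1=-266, A2=-256, A3=-226, A4=-211, A5=-271
Best worst-case = -211 → A4.
Row maxima: A1=-261, A2=-226, A3=-161, A4=-181, A5=-171
Best best-case = -161 → A3.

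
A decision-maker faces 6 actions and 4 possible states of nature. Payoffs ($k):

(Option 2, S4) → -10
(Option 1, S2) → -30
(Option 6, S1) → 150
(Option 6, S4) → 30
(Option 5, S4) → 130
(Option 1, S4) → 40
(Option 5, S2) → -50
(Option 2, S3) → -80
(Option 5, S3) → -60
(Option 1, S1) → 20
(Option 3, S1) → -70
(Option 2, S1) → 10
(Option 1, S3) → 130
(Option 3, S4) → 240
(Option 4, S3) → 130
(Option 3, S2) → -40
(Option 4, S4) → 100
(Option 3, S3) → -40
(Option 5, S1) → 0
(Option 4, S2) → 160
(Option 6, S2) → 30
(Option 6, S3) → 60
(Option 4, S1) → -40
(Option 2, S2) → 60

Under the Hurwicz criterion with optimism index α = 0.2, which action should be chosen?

Option 1: 0.2·130 + 0.8·(-30) = 2
Option 2: 0.2·60 + 0.8·(-80) = -52
Option 3: 0.2·240 + 0.8·(-70) = -8
Option 4: 0.2·160 + 0.8·(-40) = 0
Option 5: 0.2·130 + 0.8·(-60) = -22
Option 6: 0.2·150 + 0.8·30 = 54
Highest Hurwicz score = 54 → Option 6.

Option 6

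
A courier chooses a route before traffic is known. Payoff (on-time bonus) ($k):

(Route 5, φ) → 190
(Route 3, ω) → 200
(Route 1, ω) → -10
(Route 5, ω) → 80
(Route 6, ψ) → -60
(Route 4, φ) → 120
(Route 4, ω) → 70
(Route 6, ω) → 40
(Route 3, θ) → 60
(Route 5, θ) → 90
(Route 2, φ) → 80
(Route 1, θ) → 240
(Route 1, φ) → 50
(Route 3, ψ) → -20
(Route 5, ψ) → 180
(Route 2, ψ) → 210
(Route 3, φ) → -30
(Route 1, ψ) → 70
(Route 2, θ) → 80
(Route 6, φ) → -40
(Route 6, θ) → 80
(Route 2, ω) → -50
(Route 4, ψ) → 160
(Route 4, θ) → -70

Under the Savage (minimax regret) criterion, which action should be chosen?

Route 5

Column bests: θ=240, φ=190, ψ=210, ω=200.
Route 1 regrets: 0, 140, 140, 210 → max 210
Route 2 regrets: 160, 110, 0, 250 → max 250
Route 3 regrets: 180, 220, 230, 0 → max 230
Route 4 regrets: 310, 70, 50, 130 → max 310
Route 5 regrets: 150, 0, 30, 120 → max 150
Route 6 regrets: 160, 230, 270, 160 → max 270
Smallest max regret = 150 → Route 5.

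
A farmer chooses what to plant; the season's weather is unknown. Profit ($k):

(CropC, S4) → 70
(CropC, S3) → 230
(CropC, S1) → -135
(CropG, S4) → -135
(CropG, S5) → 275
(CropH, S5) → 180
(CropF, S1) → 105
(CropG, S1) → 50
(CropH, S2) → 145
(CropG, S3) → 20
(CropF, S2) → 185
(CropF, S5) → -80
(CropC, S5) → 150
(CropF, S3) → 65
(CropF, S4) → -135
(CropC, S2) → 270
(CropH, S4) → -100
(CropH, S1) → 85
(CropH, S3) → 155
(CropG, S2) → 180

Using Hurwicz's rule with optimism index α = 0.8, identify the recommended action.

CropG

CropC: 0.8·270 + 0.2·(-135) = 189
CropG: 0.8·275 + 0.2·(-135) = 193
CropF: 0.8·185 + 0.2·(-135) = 121
CropH: 0.8·180 + 0.2·(-100) = 124
Highest Hurwicz score = 193 → CropG.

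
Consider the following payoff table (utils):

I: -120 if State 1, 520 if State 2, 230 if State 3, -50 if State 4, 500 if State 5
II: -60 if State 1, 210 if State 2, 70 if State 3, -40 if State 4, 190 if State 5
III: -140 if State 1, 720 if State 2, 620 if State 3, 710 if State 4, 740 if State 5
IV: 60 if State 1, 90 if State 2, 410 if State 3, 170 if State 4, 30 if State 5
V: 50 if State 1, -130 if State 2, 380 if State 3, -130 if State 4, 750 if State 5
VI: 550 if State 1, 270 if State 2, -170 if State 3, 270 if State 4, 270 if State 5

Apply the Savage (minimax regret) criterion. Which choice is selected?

III

Column bests: State 1=550, State 2=720, State 3=620, State 4=710, State 5=750.
I regrets: 670, 200, 390, 760, 250 → max 760
II regrets: 610, 510, 550, 750, 560 → max 750
III regrets: 690, 0, 0, 0, 10 → max 690
IV regrets: 490, 630, 210, 540, 720 → max 720
V regrets: 500, 850, 240, 840, 0 → max 850
VI regrets: 0, 450, 790, 440, 480 → max 790
Smallest max regret = 690 → III.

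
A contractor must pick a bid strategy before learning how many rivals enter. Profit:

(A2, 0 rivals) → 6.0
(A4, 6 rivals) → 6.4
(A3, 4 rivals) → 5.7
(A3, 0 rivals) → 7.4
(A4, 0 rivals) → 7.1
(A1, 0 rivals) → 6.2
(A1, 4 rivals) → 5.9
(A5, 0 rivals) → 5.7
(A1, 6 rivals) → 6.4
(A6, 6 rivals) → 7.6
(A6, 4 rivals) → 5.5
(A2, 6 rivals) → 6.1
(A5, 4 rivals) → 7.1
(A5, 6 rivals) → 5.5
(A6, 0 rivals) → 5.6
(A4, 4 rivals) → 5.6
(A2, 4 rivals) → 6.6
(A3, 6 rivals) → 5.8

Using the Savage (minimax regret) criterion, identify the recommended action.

A1

Column bests: 0 rivals=7.4, 4 rivals=7.1, 6 rivals=7.6.
A1 regrets: 1.2, 1.2, 1.2 → max 1.2
A2 regrets: 1.4, 0.5, 1.5 → max 1.5
A3 regrets: 0.0, 1.4, 1.8 → max 1.8
A4 regrets: 0.3, 1.5, 1.2 → max 1.5
A5 regrets: 1.7, 0.0, 2.1 → max 2.1
A6 regrets: 1.8, 1.6, 0.0 → max 1.8
Smallest max regret = 1.2 → A1.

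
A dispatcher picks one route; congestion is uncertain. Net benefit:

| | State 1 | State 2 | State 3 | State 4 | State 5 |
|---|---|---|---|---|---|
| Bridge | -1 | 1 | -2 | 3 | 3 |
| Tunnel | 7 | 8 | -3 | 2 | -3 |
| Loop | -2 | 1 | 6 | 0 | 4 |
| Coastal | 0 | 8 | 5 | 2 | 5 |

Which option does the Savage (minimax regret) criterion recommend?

Coastal

Column bests: State 1=7, State 2=8, State 3=6, State 4=3, State 5=5.
Bridge regrets: 8, 7, 8, 0, 2 → max 8
Tunnel regrets: 0, 0, 9, 1, 8 → max 9
Loop regrets: 9, 7, 0, 3, 1 → max 9
Coastal regrets: 7, 0, 1, 1, 0 → max 7
Smallest max regret = 7 → Coastal.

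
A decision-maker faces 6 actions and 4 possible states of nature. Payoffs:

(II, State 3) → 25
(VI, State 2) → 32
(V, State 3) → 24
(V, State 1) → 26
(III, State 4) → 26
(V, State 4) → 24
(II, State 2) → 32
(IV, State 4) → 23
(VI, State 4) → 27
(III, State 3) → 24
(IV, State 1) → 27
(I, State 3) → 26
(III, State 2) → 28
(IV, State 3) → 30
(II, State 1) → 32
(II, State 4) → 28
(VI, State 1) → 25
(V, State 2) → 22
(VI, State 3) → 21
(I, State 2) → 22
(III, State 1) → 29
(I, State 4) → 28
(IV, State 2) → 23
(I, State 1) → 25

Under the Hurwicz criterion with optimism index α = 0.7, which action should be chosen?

II

I: 0.7·28 + 0.3·22 = 26.2
II: 0.7·32 + 0.3·25 = 29.9
III: 0.7·29 + 0.3·24 = 27.5
IV: 0.7·30 + 0.3·23 = 27.9
V: 0.7·26 + 0.3·22 = 24.8
VI: 0.7·32 + 0.3·21 = 28.7
Highest Hurwicz score = 29.9 → II.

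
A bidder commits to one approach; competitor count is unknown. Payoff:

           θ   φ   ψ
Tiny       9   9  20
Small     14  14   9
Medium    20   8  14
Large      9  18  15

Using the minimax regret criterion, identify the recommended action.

Column bests: θ=20, φ=18, ψ=20.
Tiny regrets: 11, 9, 0 → max 11
Small regrets: 6, 4, 11 → max 11
Medium regrets: 0, 10, 6 → max 10
Large regrets: 11, 0, 5 → max 11
Smallest max regret = 10 → Medium.

Medium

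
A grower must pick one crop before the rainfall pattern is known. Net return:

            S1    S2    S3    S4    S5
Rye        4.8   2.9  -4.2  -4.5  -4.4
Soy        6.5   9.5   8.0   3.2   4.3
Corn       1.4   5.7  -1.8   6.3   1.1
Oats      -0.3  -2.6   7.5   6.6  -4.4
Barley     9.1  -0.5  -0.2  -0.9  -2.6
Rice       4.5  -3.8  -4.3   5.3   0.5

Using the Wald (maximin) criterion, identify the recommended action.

Row minima: Rye=-4.5, Soy=3.2, Corn=-1.8, Oats=-4.4, Barley=-2.6, Rice=-4.3
Best worst-case = 3.2 → Soy.

Soy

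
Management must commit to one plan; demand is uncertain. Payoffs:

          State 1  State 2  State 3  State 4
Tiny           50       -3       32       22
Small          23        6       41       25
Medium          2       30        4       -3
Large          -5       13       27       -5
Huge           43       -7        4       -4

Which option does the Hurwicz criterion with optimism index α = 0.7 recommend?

Tiny: 0.7·50 + 0.3·(-3) = 34.1
Small: 0.7·41 + 0.3·6 = 30.5
Medium: 0.7·30 + 0.3·(-3) = 20.1
Large: 0.7·27 + 0.3·(-5) = 17.4
Huge: 0.7·43 + 0.3·(-7) = 28
Highest Hurwicz score = 34.1 → Tiny.

Tiny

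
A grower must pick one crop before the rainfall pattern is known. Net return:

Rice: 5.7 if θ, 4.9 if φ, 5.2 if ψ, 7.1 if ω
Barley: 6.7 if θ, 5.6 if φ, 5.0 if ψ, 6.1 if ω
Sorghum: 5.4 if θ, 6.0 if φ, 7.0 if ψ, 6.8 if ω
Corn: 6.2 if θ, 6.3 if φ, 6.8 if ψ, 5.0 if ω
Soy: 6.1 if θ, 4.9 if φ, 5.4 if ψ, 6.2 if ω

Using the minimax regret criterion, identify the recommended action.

Sorghum

Column bests: θ=6.7, φ=6.3, ψ=7.0, ω=7.1.
Rice regrets: 1.0, 1.4, 1.8, 0.0 → max 1.8
Barley regrets: 0.0, 0.7, 2.0, 1.0 → max 2.0
Sorghum regrets: 1.3, 0.3, 0.0, 0.3 → max 1.3
Corn regrets: 0.5, 0.0, 0.2, 2.1 → max 2.1
Soy regrets: 0.6, 1.4, 1.6, 0.9 → max 1.6
Smallest max regret = 1.3 → Sorghum.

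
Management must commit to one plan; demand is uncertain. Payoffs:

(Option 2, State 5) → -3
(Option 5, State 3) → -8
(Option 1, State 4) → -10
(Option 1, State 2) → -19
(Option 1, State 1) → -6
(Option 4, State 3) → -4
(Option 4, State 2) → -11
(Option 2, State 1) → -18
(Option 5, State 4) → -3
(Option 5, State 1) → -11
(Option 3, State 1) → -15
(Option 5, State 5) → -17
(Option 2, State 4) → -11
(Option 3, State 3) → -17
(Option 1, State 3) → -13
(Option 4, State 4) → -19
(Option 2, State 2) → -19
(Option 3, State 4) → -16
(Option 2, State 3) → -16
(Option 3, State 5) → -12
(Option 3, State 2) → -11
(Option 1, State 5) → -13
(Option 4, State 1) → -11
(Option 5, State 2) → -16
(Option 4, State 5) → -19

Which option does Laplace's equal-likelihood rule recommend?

Option 5

Row averages: Option 1=-12.2, Option 2=-13.4, Option 3=-14.2, Option 4=-12.8, Option 5=-11
Highest average = -11 → Option 5.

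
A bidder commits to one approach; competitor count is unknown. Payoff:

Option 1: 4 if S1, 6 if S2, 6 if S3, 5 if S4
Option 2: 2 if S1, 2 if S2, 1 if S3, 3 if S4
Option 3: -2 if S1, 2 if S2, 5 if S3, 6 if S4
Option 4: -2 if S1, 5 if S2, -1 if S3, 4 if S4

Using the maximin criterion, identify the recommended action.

Row minima: Option 1=4, Option 2=1, Option 3=-2, Option 4=-2
Best worst-case = 4 → Option 1.

Option 1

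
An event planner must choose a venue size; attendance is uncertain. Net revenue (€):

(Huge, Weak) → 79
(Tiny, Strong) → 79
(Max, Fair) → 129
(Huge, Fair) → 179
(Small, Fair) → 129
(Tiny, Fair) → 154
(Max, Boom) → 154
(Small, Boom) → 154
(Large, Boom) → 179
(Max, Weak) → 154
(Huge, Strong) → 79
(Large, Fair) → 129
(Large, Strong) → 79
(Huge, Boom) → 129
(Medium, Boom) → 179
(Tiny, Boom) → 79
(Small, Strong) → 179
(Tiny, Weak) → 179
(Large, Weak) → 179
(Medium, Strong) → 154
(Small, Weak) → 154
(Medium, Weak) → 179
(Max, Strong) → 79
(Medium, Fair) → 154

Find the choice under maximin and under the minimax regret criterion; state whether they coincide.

Row minima: Tiny=79, Small=129, Medium=154, Large=79, Huge=79, Max=79
Best worst-case = 154 → Medium.
Column bests: Weak=179, Fair=179, Strong=179, Boom=179.
Tiny regrets: 0, 25, 100, 100 → max 100
Small regrets: 25, 50, 0, 25 → max 50
Medium regrets: 0, 25, 25, 0 → max 25
Large regrets: 0, 50, 100, 0 → max 100
Huge regrets: 100, 0, 100, 50 → max 100
Max regrets: 25, 50, 100, 25 → max 100
Smallest max regret = 25 → Medium.

maximin → Medium; minimax regret → Medium (agree)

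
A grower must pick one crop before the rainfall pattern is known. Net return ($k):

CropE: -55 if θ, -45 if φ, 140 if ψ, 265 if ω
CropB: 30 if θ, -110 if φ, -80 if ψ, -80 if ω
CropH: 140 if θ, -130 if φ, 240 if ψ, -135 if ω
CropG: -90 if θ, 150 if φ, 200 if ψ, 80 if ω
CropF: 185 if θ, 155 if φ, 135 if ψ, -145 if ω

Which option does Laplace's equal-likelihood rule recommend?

Row averages: CropE=76.25, CropB=-60, CropH=28.75, CropG=85, CropF=82.5
Highest average = 85 → CropG.

CropG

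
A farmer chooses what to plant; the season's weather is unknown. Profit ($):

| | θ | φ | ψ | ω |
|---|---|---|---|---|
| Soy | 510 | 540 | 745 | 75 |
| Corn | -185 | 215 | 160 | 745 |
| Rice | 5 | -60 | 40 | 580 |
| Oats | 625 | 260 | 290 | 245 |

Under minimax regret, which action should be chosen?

Column bests: θ=625, φ=540, ψ=745, ω=745.
Soy regrets: 115, 0, 0, 670 → max 670
Corn regrets: 810, 325, 585, 0 → max 810
Rice regrets: 620, 600, 705, 165 → max 705
Oats regrets: 0, 280, 455, 500 → max 500
Smallest max regret = 500 → Oats.

Oats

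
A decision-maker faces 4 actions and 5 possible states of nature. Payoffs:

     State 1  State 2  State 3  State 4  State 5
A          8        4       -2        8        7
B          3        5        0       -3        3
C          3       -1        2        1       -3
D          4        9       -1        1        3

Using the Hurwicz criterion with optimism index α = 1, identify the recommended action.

D

A: 1·8 + 0·(-2) = 8
B: 1·5 + 0·(-3) = 5
C: 1·3 + 0·(-3) = 3
D: 1·9 + 0·(-1) = 9
Highest Hurwicz score = 9 → D.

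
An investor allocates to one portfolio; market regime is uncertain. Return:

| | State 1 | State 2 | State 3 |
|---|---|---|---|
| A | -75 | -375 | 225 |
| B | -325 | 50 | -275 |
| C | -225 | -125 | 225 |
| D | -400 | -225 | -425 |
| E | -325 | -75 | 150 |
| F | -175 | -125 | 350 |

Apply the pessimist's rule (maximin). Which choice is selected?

F

Row minima: A=-375, B=-325, C=-225, D=-425, E=-325, F=-175
Best worst-case = -175 → F.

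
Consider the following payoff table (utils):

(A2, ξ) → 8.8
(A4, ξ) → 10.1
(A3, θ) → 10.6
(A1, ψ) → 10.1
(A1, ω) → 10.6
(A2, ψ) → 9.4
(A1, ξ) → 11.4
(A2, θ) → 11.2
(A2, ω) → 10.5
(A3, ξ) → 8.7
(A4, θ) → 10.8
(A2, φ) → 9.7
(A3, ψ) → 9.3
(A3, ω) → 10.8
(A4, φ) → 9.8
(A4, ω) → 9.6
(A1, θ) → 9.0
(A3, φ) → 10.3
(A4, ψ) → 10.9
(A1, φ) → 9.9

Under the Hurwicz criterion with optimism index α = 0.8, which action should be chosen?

A1: 0.8·11.4 + 0.2·9.0 = 10.92
A2: 0.8·11.2 + 0.2·8.8 = 10.72
A3: 0.8·10.8 + 0.2·8.7 = 10.38
A4: 0.8·10.9 + 0.2·9.6 = 10.64
Highest Hurwicz score = 10.92 → A1.

A1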